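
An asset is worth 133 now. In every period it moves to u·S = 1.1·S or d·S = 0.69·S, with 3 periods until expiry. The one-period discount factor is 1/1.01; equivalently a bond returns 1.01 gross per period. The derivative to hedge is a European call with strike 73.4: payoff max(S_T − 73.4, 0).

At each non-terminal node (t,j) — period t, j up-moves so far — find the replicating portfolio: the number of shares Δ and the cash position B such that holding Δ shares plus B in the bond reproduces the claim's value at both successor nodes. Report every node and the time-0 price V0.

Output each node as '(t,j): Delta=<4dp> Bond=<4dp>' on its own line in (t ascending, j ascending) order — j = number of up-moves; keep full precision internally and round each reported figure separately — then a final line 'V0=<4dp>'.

(0,0): Delta=0.9544 Bond=-64.4655
(1,0): Delta=0.7731 Bond=-48.4683
(1,1): Delta=0.9864 Bond=-69.7907
(2,0): Delta=0.0000 Bond=0.0000
(2,1): Delta=0.9095 Bond=-62.7210
(2,2): Delta=1.0000 Bond=-72.6733
V0=62.4740

Under the risk-neutral measure, an up-move has probability p* = (R−d)/(u−d) = 0.7805 and values discount at R = 1.01.
At expiry t=3: V(3,0)=0.0000, V(3,1)=0.0000, V(3,2)=37.6417, V(3,3)=103.6230
Node (2,0) S=63.3213: V=(p*·0.0000+(1−p*)·0.0000)/1.01=0.0000; Δ=(0.0000−0.0000)/(69.6534−43.6917)=0.0000; B=V−Δ·S=0.0000
Node (2,1) S=100.9470: V=(p*·37.6417+(1−p*)·0.0000)/1.01=29.0880; Δ=(37.6417−0.0000)/(111.0417−69.6534)=0.9095; B=V−Δ·S=-62.7210
Node (2,2) S=160.9300: V=(p*·103.6230+(1−p*)·37.6417)/1.01=88.2567; Δ=(103.6230−37.6417)/(177.0230−111.0417)=1.0000; B=V−Δ·S=-72.6733
Node (1,0) S=91.7700: V=(p*·29.0880+(1−p*)·0.0000)/1.01=22.4781; Δ=(29.0880−0.0000)/(100.9470−63.3213)=0.7731; B=V−Δ·S=-48.4683
Node (1,1) S=146.3000: V=(p*·88.2567+(1−p*)·29.0880)/1.01=74.5232; Δ=(88.2567−29.0880)/(160.9300−100.9470)=0.9864; B=V−Δ·S=-69.7907
Node (0,0) S=133.0000: V=(p*·74.5232+(1−p*)·22.4781)/1.01=62.4740; Δ=(74.5232−22.4781)/(146.3000−91.7700)=0.9544; B=V−Δ·S=-64.4655
Each (Δ,B) replicates both successor values, so the strategy is self-financing and V0 is arbitrage-free.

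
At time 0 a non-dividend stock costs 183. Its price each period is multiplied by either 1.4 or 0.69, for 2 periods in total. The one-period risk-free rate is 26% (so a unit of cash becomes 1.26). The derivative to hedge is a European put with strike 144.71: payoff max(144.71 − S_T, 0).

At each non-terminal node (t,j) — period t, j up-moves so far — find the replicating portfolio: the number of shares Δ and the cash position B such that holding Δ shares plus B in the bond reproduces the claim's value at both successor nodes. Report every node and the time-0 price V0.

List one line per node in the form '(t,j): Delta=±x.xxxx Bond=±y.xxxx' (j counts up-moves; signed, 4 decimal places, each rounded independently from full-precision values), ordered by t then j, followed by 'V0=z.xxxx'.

(0,0): Delta=-0.0694 Bond=14.1026
(1,0): Delta=-0.6423 Bond=90.1153
(1,1): Delta=0.0000 Bond=0.0000
V0=1.4103

The replicating-portfolio and risk-neutral prices coincide; use p* = (1.26−0.69)/(1.4−0.69) = 0.8028 for the latter.
Terminal values V(2,·): V(2,0)=57.5837, V(2,1)=0.0000, V(2,2)=0.0000
(1,0): S=126.2700. Δ = (V_up−V_dn)/(S_up−S_dn) = (0.0000−57.5837)/(176.7780−87.1263) = -0.6423. V = [p*·0.0000 + (1−p*)·57.5837]/1.26 = 9.0115. B = V − Δ·S = 90.1153.
(1,1): S=256.2000. Δ = (V_up−V_dn)/(S_up−S_dn) = (0.0000−0.0000)/(358.6800−176.7780) = 0.0000. V = [p*·0.0000 + (1−p*)·0.0000]/1.26 = 0.0000. B = V − Δ·S = 0.0000.
(0,0): S=183.0000. Δ = (V_up−V_dn)/(S_up−S_dn) = (0.0000−9.0115)/(256.2000−126.2700) = -0.0694. V = [p*·0.0000 + (1−p*)·9.0115]/1.26 = 1.4103. B = V − Δ·S = 14.1026.
Root portfolio cost Δ·183+B reproduces V0=1.4103.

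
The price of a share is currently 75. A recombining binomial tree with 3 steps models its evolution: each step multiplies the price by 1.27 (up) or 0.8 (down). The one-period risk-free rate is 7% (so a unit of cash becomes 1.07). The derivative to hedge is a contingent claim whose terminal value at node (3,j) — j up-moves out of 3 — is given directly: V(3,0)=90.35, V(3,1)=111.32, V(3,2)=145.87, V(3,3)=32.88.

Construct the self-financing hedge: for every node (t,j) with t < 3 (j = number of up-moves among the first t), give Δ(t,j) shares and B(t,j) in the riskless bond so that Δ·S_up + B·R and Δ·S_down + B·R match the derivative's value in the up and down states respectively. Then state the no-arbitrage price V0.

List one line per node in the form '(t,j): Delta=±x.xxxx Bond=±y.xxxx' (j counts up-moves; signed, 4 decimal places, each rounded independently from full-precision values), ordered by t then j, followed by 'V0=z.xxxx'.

(0,0): Delta=-0.4113 Bond=120.1417
(1,0): Delta=0.9535 Bond=46.6628
(1,1): Delta=-1.0481 Bond=189.2101
(2,0): Delta=0.9295 Bond=51.0807
(2,1): Delta=0.9647 Bond=49.0762
(2,2): Delta=-1.9873 Bond=316.0686
V0=89.2940

Under the risk-neutral measure, an up-move has probability p* = (R−d)/(u−d) = 0.5745 and values discount at R = 1.07.
Payoff layer (t=3): V(3,0)=90.3500, V(3,1)=111.3200, V(3,2)=145.8700, V(3,3)=32.8800
Node (2,0) S=48.0000: V=(p*·111.3200+(1−p*)·90.3500)/1.07=95.6978; Δ=(111.3200−90.3500)/(60.9600−38.4000)=0.9295; B=V−Δ·S=51.0807
Node (2,1) S=76.2000: V=(p*·145.8700+(1−p*)·111.3200)/1.07=122.5868; Δ=(145.8700−111.3200)/(96.7740−60.9600)=0.9647; B=V−Δ·S=49.0762
Node (2,2) S=120.9675: V=(p*·32.8800+(1−p*)·145.8700)/1.07=75.6643; Δ=(32.8800−145.8700)/(153.6287−96.7740)=-1.9873; B=V−Δ·S=316.0686
Node (1,0) S=60.0000: V=(p*·122.5868+(1−p*)·95.6978)/1.07=103.8735; Δ=(122.5868−95.6978)/(76.2000−48.0000)=0.9535; B=V−Δ·S=46.6628
Node (1,1) S=95.2500: V=(p*·75.6643+(1−p*)·122.5868)/1.07=89.3751; Δ=(75.6643−122.5868)/(120.9675−76.2000)=-1.0481; B=V−Δ·S=189.2101
Node (0,0) S=75.0000: V=(p*·89.3751+(1−p*)·103.8735)/1.07=89.2940; Δ=(89.3751−103.8735)/(95.2500−60.0000)=-0.4113; B=V−Δ·S=120.1417
The time-0 hedge costs 89.2940, which is the no-arbitrage price.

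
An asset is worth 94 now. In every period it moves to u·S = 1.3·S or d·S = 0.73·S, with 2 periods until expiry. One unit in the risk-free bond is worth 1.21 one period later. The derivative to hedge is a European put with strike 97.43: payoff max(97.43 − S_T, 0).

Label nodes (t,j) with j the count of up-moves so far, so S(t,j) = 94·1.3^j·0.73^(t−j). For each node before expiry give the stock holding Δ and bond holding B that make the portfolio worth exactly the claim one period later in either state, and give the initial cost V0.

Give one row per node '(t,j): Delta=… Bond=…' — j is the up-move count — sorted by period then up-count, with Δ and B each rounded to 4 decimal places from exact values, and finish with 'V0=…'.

(0,0): Delta=-0.2021 Bond=21.2954
(1,0): Delta=-1.0000 Bond=80.5207
(1,1): Delta=-0.1181 Bond=15.5012
V0=2.2998

Under the risk-neutral measure, an up-move has probability p* = (R−d)/(u−d) = 0.8421 and values discount at R = 1.21.
Terminal payoffs: V(2,0)=47.3374, V(2,1)=8.2240, V(2,2)=0.0000
(1,0): S=68.6200. Δ = (V_up−V_dn)/(S_up−S_dn) = (8.2240−47.3374)/(89.2060−50.0926) = -1.0000. V = [p*·8.2240 + (1−p*)·47.3374]/1.21 = 11.9007. B = V − Δ·S = 80.5207.
(1,1): S=122.2000. Δ = (V_up−V_dn)/(S_up−S_dn) = (0.0000−8.2240)/(158.8600−89.2060) = -0.1181. V = [p*·0.0000 + (1−p*)·8.2240]/1.21 = 1.0732. B = V − Δ·S = 15.5012.
(0,0): S=94.0000. Δ = (V_up−V_dn)/(S_up−S_dn) = (1.0732−11.9007)/(122.2000−68.6200) = -0.2021. V = [p*·1.0732 + (1−p*)·11.9007]/1.21 = 2.2998. B = V − Δ·S = 21.2954.
Each (Δ,B) replicates both successor values, so the strategy is self-financing and V0 is arbitrage-free.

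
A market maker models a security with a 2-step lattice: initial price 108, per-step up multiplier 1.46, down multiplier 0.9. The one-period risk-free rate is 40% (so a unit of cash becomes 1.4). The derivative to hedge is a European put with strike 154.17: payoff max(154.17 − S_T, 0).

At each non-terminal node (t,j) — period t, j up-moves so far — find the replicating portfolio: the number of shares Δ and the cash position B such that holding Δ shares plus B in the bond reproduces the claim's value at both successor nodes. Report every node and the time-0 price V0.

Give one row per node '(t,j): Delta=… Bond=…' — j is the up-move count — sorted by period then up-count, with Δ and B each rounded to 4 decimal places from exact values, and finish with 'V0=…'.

Risk-neutral probability p* = (R−d)/(u−d) = (1.4−0.9)/(1.46−0.9) = 0.8929.
Terminal payoffs: V(2,0)=66.6900, V(2,1)=12.2580, V(2,2)=0.0000
(1,0): S=97.2000. Δ = (V_up−V_dn)/(S_up−S_dn) = (12.2580−66.6900)/(141.9120−87.4800) = -1.0000. V = [p*·12.2580 + (1−p*)·66.6900]/1.4 = 12.9214. B = V − Δ·S = 110.1214.
(1,1): S=157.6800. Δ = (V_up−V_dn)/(S_up−S_dn) = (0.0000−12.2580)/(230.2128−141.9120) = -0.1388. V = [p*·0.0000 + (1−p*)·12.2580]/1.4 = 0.9381. B = V − Δ·S = 22.8274.
(0,0): S=108.0000. Δ = (V_up−V_dn)/(S_up−S_dn) = (0.9381−12.9214)/(157.6800−97.2000) = -0.1981. V = [p*·0.9381 + (1−p*)·12.9214]/1.4 = 1.5872. B = V − Δ·S = 22.9859.
Root portfolio cost Δ·108+B reproduces V0=1.5872.

(0,0): Delta=-0.1981 Bond=22.9859
(1,0): Delta=-1.0000 Bond=110.1214
(1,1): Delta=-0.1388 Bond=22.8274
V0=1.5872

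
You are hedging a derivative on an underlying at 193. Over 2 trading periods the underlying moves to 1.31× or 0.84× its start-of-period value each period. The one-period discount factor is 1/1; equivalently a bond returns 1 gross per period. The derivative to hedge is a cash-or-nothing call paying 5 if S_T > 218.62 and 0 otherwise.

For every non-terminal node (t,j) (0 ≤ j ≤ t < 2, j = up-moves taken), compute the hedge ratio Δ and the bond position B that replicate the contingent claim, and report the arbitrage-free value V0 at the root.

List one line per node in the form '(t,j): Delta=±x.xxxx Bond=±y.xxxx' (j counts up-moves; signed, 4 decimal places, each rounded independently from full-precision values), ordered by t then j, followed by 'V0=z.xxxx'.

(0,0): Delta=0.0188 Bond=-3.0421
(1,0): Delta=0.0000 Bond=0.0000
(1,1): Delta=0.0421 Bond=-8.9362
V0=0.5794

No-arbitrage ⇒ martingale measure with p* = (R−d)/(u−d) = 0.3404.
Terminal payoffs: V(2,0)=0.0000, V(2,1)=0.0000, V(2,2)=5.0000
(1,0): S=162.1200. Δ = (V_up−V_dn)/(S_up−S_dn) = (0.0000−0.0000)/(212.3772−136.1808) = 0.0000. V = [p*·0.0000 + (1−p*)·0.0000]/1 = 0.0000. B = V − Δ·S = 0.0000.
(1,1): S=252.8300. Δ = (V_up−V_dn)/(S_up−S_dn) = (5.0000−0.0000)/(331.2073−212.3772) = 0.0421. V = [p*·5.0000 + (1−p*)·0.0000]/1 = 1.7021. B = V − Δ·S = -8.9362.
(0,0): S=193.0000. Δ = (V_up−V_dn)/(S_up−S_dn) = (1.7021−0.0000)/(252.8300−162.1200) = 0.0188. V = [p*·1.7021 + (1−p*)·0.0000]/1 = 0.5794. B = V − Δ·S = -3.0421.
The time-0 hedge costs 0.5794, which is the no-arbitrage price.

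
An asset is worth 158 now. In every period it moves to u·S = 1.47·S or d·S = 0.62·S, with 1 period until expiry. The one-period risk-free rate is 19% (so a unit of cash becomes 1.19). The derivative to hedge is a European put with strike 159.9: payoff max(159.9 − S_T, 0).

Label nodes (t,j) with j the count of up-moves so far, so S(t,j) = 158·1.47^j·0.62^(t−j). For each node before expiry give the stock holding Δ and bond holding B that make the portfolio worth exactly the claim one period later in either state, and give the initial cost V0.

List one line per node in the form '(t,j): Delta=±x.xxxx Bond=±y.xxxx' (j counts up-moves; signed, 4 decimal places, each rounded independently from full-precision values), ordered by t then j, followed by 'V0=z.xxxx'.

(0,0): Delta=-0.4612 Bond=90.0166
V0=17.1460

The replicating-portfolio and risk-neutral prices coincide; use p* = (1.19−0.62)/(1.47−0.62) = 0.6706 for the latter.
At expiry t=1: V(1,0)=61.9400, V(1,1)=0.0000
  t=0,j=0: stock 158.0000 → up 232.2600 (V=0.0000), down 97.9600 (V=61.9400). Price 17.1460; hedge Δ=-0.4612, bond B=90.0166.
Each (Δ,B) replicates both successor values, so the strategy is self-financing and V0 is arbitrage-free.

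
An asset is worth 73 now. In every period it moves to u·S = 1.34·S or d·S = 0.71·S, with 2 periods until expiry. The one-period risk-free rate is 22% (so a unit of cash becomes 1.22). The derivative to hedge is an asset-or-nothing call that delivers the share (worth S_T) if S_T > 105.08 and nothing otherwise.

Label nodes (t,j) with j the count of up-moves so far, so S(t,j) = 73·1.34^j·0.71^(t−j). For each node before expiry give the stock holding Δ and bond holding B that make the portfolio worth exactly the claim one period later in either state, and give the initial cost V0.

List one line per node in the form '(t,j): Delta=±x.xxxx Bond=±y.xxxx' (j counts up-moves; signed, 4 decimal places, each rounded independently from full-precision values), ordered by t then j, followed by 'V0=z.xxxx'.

(0,0): Delta=1.8912 Bond=-80.3453
(1,0): Delta=0.0000 Bond=0.0000
(1,1): Delta=2.1270 Bond=-121.0850
V0=57.7128

Under the risk-neutral measure, an up-move has probability p* = (R−d)/(u−d) = 0.8095 and values discount at R = 1.22.
Payoff layer (t=2): V(2,0)=0.0000, V(2,1)=0.0000, V(2,2)=131.0788
(1,0): S=51.8300. Δ = (V_up−V_dn)/(S_up−S_dn) = (0.0000−0.0000)/(69.4522−36.7993) = 0.0000. V = [p*·0.0000 + (1−p*)·0.0000]/1.22 = 0.0000. B = V − Δ·S = 0.0000.
(1,1): S=97.8200. Δ = (V_up−V_dn)/(S_up−S_dn) = (131.0788−0.0000)/(131.0788−69.4522) = 2.1270. V = [p*·131.0788 + (1−p*)·0.0000]/1.22 = 86.9766. B = V − Δ·S = -121.0850.
(0,0): S=73.0000. Δ = (V_up−V_dn)/(S_up−S_dn) = (86.9766−0.0000)/(97.8200−51.8300) = 1.8912. V = [p*·86.9766 + (1−p*)·0.0000]/1.22 = 57.7128. B = V − Δ·S = -80.3453.
Each (Δ,B) replicates both successor values, so the strategy is self-financing and V0 is arbitrage-free.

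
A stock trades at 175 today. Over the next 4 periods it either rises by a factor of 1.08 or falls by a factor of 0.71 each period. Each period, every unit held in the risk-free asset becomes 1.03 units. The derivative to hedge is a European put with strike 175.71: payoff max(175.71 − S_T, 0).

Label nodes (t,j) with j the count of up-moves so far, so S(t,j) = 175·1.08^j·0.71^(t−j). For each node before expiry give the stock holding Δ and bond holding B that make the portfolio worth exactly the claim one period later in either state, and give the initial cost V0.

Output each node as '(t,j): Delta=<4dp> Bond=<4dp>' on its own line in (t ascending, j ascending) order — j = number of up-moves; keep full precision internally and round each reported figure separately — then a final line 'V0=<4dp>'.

(0,0): Delta=-0.4297 Bond=87.3195
(1,0): Delta=-1.0000 Bond=160.7995
(1,1): Delta=-0.3711 Bond=78.8671
(2,0): Delta=-1.0000 Bond=165.6235
(2,1): Delta=-1.0000 Bond=165.6235
(2,2): Delta=-0.3065 Bond=68.0471
(3,0): Delta=-1.0000 Bond=170.5922
(3,1): Delta=-1.0000 Bond=170.5922
(3,2): Delta=-1.0000 Bond=170.5922
(3,3): Delta=-0.2353 Bond=54.3848
V0=12.1230

The replicating-portfolio and risk-neutral prices coincide; use p* = (1.03−0.71)/(1.08−0.71) = 0.8649 for the latter.
Payoff layer (t=4): V(4,0)=131.2396, V(4,1)=108.0648, V(4,2)=72.8131, V(4,3)=19.1908, V(4,4)=0.0000
Node (3,0) S=62.6344: V=(p*·108.0648+(1−p*)·131.2396)/1.03=107.9578; Δ=(108.0648−131.2396)/(67.6452−44.4704)=-1.0000; B=V−Δ·S=170.5922
Node (3,1) S=95.2749: V=(p*·72.8131+(1−p*)·108.0648)/1.03=75.3173; Δ=(72.8131−108.0648)/(102.8969−67.6452)=-1.0000; B=V−Δ·S=170.5922
Node (3,2) S=144.9252: V=(p*·19.1908+(1−p*)·72.8131)/1.03=25.6670; Δ=(19.1908−72.8131)/(156.5192−102.8969)=-1.0000; B=V−Δ·S=170.5922
Node (3,3) S=220.4496: V=(p*·0.0000+(1−p*)·19.1908)/1.03=2.5178; Δ=(0.0000−19.1908)/(238.0856−156.5192)=-0.2353; B=V−Δ·S=54.3848
Node (2,0) S=88.2175: V=(p*·75.3173+(1−p*)·107.9578)/1.03=77.4060; Δ=(75.3173−107.9578)/(95.2749−62.6344)=-1.0000; B=V−Δ·S=165.6235
Node (2,1) S=134.1900: V=(p*·25.6670+(1−p*)·75.3173)/1.03=31.4335; Δ=(25.6670−75.3173)/(144.9252−95.2749)=-1.0000; B=V−Δ·S=165.6235
Node (2,2) S=204.1200: V=(p*·2.5178+(1−p*)·25.6670)/1.03=5.4816; Δ=(2.5178−25.6670)/(220.4496−144.9252)=-0.3065; B=V−Δ·S=68.0471
Node (1,0) S=124.2500: V=(p*·31.4335+(1−p*)·77.4060)/1.03=36.5495; Δ=(31.4335−77.4060)/(134.1900−88.2175)=-1.0000; B=V−Δ·S=160.7995
Node (1,1) S=189.0000: V=(p*·5.4816+(1−p*)·31.4335)/1.03=8.7268; Δ=(5.4816−31.4335)/(204.1200−134.1900)=-0.3711; B=V−Δ·S=78.8671
Node (0,0) S=175.0000: V=(p*·8.7268+(1−p*)·36.5495)/1.03=12.1230; Δ=(8.7268−36.5495)/(189.0000−124.2500)=-0.4297; B=V−Δ·S=87.3195
Root portfolio cost Δ·175+B reproduces V0=12.1230.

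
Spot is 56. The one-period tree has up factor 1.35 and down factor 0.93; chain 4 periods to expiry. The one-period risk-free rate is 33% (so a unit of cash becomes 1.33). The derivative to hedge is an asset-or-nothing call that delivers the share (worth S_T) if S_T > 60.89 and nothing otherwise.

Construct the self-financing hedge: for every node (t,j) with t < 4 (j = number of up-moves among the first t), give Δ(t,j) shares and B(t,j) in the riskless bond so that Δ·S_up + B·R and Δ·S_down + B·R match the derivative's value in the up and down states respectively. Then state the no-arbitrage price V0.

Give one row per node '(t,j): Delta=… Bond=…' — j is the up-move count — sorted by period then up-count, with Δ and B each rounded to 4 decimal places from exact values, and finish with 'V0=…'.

(0,0): Delta=1.0071 Bond=-0.4047
(1,0): Delta=1.1414 Bond=-7.5357
(1,1): Delta=1.0025 Bond=-0.1884
(2,0): Delta=3.1073 Bond=-105.2356
(2,1): Delta=1.0737 Bond=-5.2618
(2,2): Delta=1.0000 Bond=0.0000
(3,0): Delta=0.0000 Bond=0.0000
(3,1): Delta=3.2143 Bond=-146.9615
(3,2): Delta=1.0000 Bond=0.0000
(3,3): Delta=1.0000 Bond=0.0000
V0=55.9919

No-arbitrage ⇒ martingale measure with p* = (R−d)/(u−d) = 0.9524.
At expiry t=4: V(4,0)=0.0000, V(4,1)=0.0000, V(4,2)=88.2717, V(4,3)=128.1363, V(4,4)=186.0044
(3,0): S=45.0440. Δ = (V_up−V_dn)/(S_up−S_dn) = (0.0000−0.0000)/(60.8094−41.8909) = 0.0000. V = [p*·0.0000 + (1−p*)·0.0000]/1.33 = 0.0000. B = V − Δ·S = 0.0000.
(3,1): S=65.3864. Δ = (V_up−V_dn)/(S_up−S_dn) = (88.2717−0.0000)/(88.2717−60.8094) = 3.2143. V = [p*·88.2717 + (1−p*)·0.0000]/1.33 = 63.2092. B = V − Δ·S = -146.9615.
(3,2): S=94.9158. Δ = (V_up−V_dn)/(S_up−S_dn) = (128.1363−88.2717)/(128.1363−88.2717) = 1.0000. V = [p*·128.1363 + (1−p*)·88.2717]/1.33 = 94.9158. B = V − Δ·S = 0.0000.
(3,3): S=137.7810. Δ = (V_up−V_dn)/(S_up−S_dn) = (186.0044−128.1363)/(186.0044−128.1363) = 1.0000. V = [p*·186.0044 + (1−p*)·128.1363]/1.33 = 137.7810. B = V − Δ·S = 0.0000.
(2,0): S=48.4344. Δ = (V_up−V_dn)/(S_up−S_dn) = (63.2092−0.0000)/(65.3864−45.0440) = 3.1073. V = [p*·63.2092 + (1−p*)·0.0000]/1.33 = 45.2626. B = V − Δ·S = -105.2356.
(2,1): S=70.3080. Δ = (V_up−V_dn)/(S_up−S_dn) = (94.9158−63.2092)/(94.9158−65.3864) = 1.0737. V = [p*·94.9158 + (1−p*)·63.2092]/1.33 = 70.2300. B = V − Δ·S = -5.2618.
(2,2): S=102.0600. Δ = (V_up−V_dn)/(S_up−S_dn) = (137.7810−94.9158)/(137.7810−94.9158) = 1.0000. V = [p*·137.7810 + (1−p*)·94.9158]/1.33 = 102.0600. B = V − Δ·S = 0.0000.
(1,0): S=52.0800. Δ = (V_up−V_dn)/(S_up−S_dn) = (70.2300−45.2626)/(70.3080−48.4344) = 1.1414. V = [p*·70.2300 + (1−p*)·45.2626]/1.33 = 51.9106. B = V − Δ·S = -7.5357.
(1,1): S=75.6000. Δ = (V_up−V_dn)/(S_up−S_dn) = (102.0600−70.2300)/(102.0600−70.3080) = 1.0025. V = [p*·102.0600 + (1−p*)·70.2300]/1.33 = 75.5972. B = V − Δ·S = -0.1884.
(0,0): S=56.0000. Δ = (V_up−V_dn)/(S_up−S_dn) = (75.5972−51.9106)/(75.6000−52.0800) = 1.0071. V = [p*·75.5972 + (1−p*)·51.9106]/1.33 = 55.9919. B = V − Δ·S = -0.4047.
The time-0 hedge costs 55.9919, which is the no-arbitrage price.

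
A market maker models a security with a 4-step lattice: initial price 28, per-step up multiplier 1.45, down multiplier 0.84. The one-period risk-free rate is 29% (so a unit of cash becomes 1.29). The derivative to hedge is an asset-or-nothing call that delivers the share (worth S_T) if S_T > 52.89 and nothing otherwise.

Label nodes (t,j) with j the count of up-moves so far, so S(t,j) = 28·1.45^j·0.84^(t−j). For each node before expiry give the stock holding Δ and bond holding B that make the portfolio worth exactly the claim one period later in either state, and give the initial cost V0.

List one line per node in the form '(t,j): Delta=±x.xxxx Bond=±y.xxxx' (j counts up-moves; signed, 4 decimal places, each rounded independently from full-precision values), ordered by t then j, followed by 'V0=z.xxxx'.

(0,0): Delta=1.4076 Bond=-15.2689
(1,0): Delta=1.6344 Bond=-25.0315
(1,1): Delta=1.3609 Bond=-17.8002
(2,0): Delta=0.0000 Bond=0.0000
(2,1): Delta=1.9711 Bond=-43.7718
(2,2): Delta=1.2352 Bond=-15.5633
(3,0): Delta=0.0000 Bond=0.0000
(3,1): Delta=0.0000 Bond=0.0000
(3,2): Delta=2.3770 Bond=-76.5422
(3,3): Delta=1.0000 Bond=0.0000
V0=24.1438

Risk-neutral probability p* = (R−d)/(u−d) = (1.29−0.84)/(1.45−0.84) = 0.7377.
At expiry t=4: V(4,0)=0.0000, V(4,1)=0.0000, V(4,2)=0.0000, V(4,3)=71.7037, V(4,4)=123.7742
(3,0): S=16.5957. Δ = (V_up−V_dn)/(S_up−S_dn) = (0.0000−0.0000)/(24.0638−13.9404) = 0.0000. V = [p*·0.0000 + (1−p*)·0.0000]/1.29 = 0.0000. B = V − Δ·S = 0.0000.
(3,1): S=28.6474. Δ = (V_up−V_dn)/(S_up−S_dn) = (0.0000−0.0000)/(41.5387−24.0638) = 0.0000. V = [p*·0.0000 + (1−p*)·0.0000]/1.29 = 0.0000. B = V − Δ·S = 0.0000.
(3,2): S=49.4508. Δ = (V_up−V_dn)/(S_up−S_dn) = (71.7037−0.0000)/(71.7037−41.5387) = 2.3770. V = [p*·71.7037 + (1−p*)·0.0000]/1.29 = 41.0048. B = V − Δ·S = -76.5422.
(3,3): S=85.3615. Δ = (V_up−V_dn)/(S_up−S_dn) = (123.7742−71.7037)/(123.7742−71.7037) = 1.0000. V = [p*·123.7742 + (1−p*)·71.7037]/1.29 = 85.3615. B = V − Δ·S = 0.0000.
(2,0): S=19.7568. Δ = (V_up−V_dn)/(S_up−S_dn) = (0.0000−0.0000)/(28.6474−16.5957) = 0.0000. V = [p*·0.0000 + (1−p*)·0.0000]/1.29 = 0.0000. B = V − Δ·S = 0.0000.
(2,1): S=34.1040. Δ = (V_up−V_dn)/(S_up−S_dn) = (41.0048−0.0000)/(49.4508−28.6474) = 1.9711. V = [p*·41.0048 + (1−p*)·0.0000]/1.29 = 23.4492. B = V − Δ·S = -43.7718.
(2,2): S=58.8700. Δ = (V_up−V_dn)/(S_up−S_dn) = (85.3615−41.0048)/(85.3615−49.4508) = 1.2352. V = [p*·85.3615 + (1−p*)·41.0048]/1.29 = 57.1527. B = V − Δ·S = -15.5633.
(1,0): S=23.5200. Δ = (V_up−V_dn)/(S_up−S_dn) = (23.4492−0.0000)/(34.1040−19.7568) = 1.6344. V = [p*·23.4492 + (1−p*)·0.0000]/1.29 = 13.4097. B = V − Δ·S = -25.0315.
(1,1): S=40.6000. Δ = (V_up−V_dn)/(S_up−S_dn) = (57.1527−23.4492)/(58.8700−34.1040) = 1.3609. V = [p*·57.1527 + (1−p*)·23.4492]/1.29 = 37.4515. B = V − Δ·S = -17.8002.
(0,0): S=28.0000. Δ = (V_up−V_dn)/(S_up−S_dn) = (37.4515−13.4097)/(40.6000−23.5200) = 1.4076. V = [p*·37.4515 + (1−p*)·13.4097]/1.29 = 24.1438. B = V − Δ·S = -15.2689.
Root portfolio cost Δ·28+B reproduces V0=24.1438.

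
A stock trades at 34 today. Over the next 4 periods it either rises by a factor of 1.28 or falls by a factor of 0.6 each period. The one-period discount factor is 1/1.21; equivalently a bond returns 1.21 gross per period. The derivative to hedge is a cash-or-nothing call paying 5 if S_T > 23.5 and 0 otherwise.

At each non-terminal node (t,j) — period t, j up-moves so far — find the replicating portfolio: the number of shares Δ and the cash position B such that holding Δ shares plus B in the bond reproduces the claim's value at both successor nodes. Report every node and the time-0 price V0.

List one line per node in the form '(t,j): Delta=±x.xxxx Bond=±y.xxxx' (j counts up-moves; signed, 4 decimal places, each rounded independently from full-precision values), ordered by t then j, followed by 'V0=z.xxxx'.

(0,0): Delta=0.0303 Bond=1.1723
(1,0): Delta=0.1981 Bond=-2.0040
(1,1): Delta=0.0213 Bond=1.8113
(2,0): Delta=0.0000 Bond=0.0000
(2,1): Delta=0.2088 Bond=-2.7031
(2,2): Delta=0.0112 Bond=2.7533
(3,0): Delta=0.0000 Bond=0.0000
(3,1): Delta=0.0000 Bond=0.0000
(3,2): Delta=0.2200 Bond=-3.6461
(3,3): Delta=0.0000 Bond=4.1322
V0=2.2038

The replicating-portfolio and risk-neutral prices coincide; use p* = (1.21−0.6)/(1.28−0.6) = 0.8971 for the latter.
Terminal payoffs: V(4,0)=0.0000, V(4,1)=0.0000, V(4,2)=0.0000, V(4,3)=5.0000, V(4,4)=5.0000
(3,0): S=7.3440. Δ = (V_up−V_dn)/(S_up−S_dn) = (0.0000−0.0000)/(9.4003−4.4064) = 0.0000. V = [p*·0.0000 + (1−p*)·0.0000]/1.21 = 0.0000. B = V − Δ·S = 0.0000.
(3,1): S=15.6672. Δ = (V_up−V_dn)/(S_up−S_dn) = (0.0000−0.0000)/(20.0540−9.4003) = 0.0000. V = [p*·0.0000 + (1−p*)·0.0000]/1.21 = 0.0000. B = V − Δ·S = 0.0000.
(3,2): S=33.4234. Δ = (V_up−V_dn)/(S_up−S_dn) = (5.0000−0.0000)/(42.7819−20.0540) = 0.2200. V = [p*·5.0000 + (1−p*)·0.0000]/1.21 = 3.7069. B = V − Δ·S = -3.6461.
(3,3): S=71.3032. Δ = (V_up−V_dn)/(S_up−S_dn) = (5.0000−5.0000)/(91.2681−42.7819) = 0.0000. V = [p*·5.0000 + (1−p*)·5.0000]/1.21 = 4.1322. B = V − Δ·S = 4.1322.
(2,0): S=12.2400. Δ = (V_up−V_dn)/(S_up−S_dn) = (0.0000−0.0000)/(15.6672−7.3440) = 0.0000. V = [p*·0.0000 + (1−p*)·0.0000]/1.21 = 0.0000. B = V − Δ·S = 0.0000.
(2,1): S=26.1120. Δ = (V_up−V_dn)/(S_up−S_dn) = (3.7069−0.0000)/(33.4234−15.6672) = 0.2088. V = [p*·3.7069 + (1−p*)·0.0000]/1.21 = 2.7482. B = V − Δ·S = -2.7031.
(2,2): S=55.7056. Δ = (V_up−V_dn)/(S_up−S_dn) = (4.1322−3.7069)/(71.3032−33.4234) = 0.0112. V = [p*·4.1322 + (1−p*)·3.7069]/1.21 = 3.3789. B = V − Δ·S = 2.7533.
(1,0): S=20.4000. Δ = (V_up−V_dn)/(S_up−S_dn) = (2.7482−0.0000)/(26.1120−12.2400) = 0.1981. V = [p*·2.7482 + (1−p*)·0.0000]/1.21 = 2.0374. B = V − Δ·S = -2.0040.
(1,1): S=43.5200. Δ = (V_up−V_dn)/(S_up−S_dn) = (3.3789−2.7482)/(55.7056−26.1120) = 0.0213. V = [p*·3.3789 + (1−p*)·2.7482]/1.21 = 2.7388. B = V − Δ·S = 1.8113.
(0,0): S=34.0000. Δ = (V_up−V_dn)/(S_up−S_dn) = (2.7388−2.0374)/(43.5200−20.4000) = 0.0303. V = [p*·2.7388 + (1−p*)·2.0374]/1.21 = 2.2038. B = V − Δ·S = 1.1723.
The time-0 hedge costs 2.2038, which is the no-arbitrage price.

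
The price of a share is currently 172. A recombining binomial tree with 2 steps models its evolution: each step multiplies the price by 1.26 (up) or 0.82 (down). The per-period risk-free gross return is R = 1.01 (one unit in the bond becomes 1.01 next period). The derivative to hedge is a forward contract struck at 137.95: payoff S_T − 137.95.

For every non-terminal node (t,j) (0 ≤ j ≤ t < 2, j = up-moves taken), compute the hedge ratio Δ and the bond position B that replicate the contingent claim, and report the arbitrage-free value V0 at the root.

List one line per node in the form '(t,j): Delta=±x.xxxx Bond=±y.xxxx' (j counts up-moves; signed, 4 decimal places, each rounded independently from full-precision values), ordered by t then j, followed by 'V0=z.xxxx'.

(0,0): Delta=1.0000 Bond=-135.2318
(1,0): Delta=1.0000 Bond=-136.5842
(1,1): Delta=1.0000 Bond=-136.5842
V0=36.7682

Since d<R<u, set p* = (R−d)/(u−d) = 0.4318; price each node as the discounted p*-expectation of its children.
Payoff layer (t=2): V(2,0)=-22.2972, V(2,1)=39.7604, V(2,2)=135.1172
Node (1,0) S=141.0400: V=(p*·39.7604+(1−p*)·-22.2972)/1.01=4.4558; Δ=(39.7604−-22.2972)/(177.7104−115.6528)=1.0000; B=V−Δ·S=-136.5842
Node (1,1) S=216.7200: V=(p*·135.1172+(1−p*)·39.7604)/1.01=80.1358; Δ=(135.1172−39.7604)/(273.0672−177.7104)=1.0000; B=V−Δ·S=-136.5842
Node (0,0) S=172.0000: V=(p*·80.1358+(1−p*)·4.4558)/1.01=36.7682; Δ=(80.1358−4.4558)/(216.7200−141.0400)=1.0000; B=V−Δ·S=-135.2318
Each (Δ,B) replicates both successor values, so the strategy is self-financing and V0 is arbitrage-free.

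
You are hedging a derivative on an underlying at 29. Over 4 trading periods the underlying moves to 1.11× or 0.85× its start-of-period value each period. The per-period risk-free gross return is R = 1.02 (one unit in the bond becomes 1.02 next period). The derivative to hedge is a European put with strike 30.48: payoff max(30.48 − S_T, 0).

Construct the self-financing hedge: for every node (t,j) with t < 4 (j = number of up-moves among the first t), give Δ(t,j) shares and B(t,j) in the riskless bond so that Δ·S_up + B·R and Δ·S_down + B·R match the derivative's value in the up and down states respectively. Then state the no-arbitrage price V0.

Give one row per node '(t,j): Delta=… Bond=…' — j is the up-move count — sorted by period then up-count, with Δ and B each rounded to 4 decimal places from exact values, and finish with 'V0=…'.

Risk-neutral probability p* = (R−d)/(u−d) = (1.02−0.85)/(1.11−0.85) = 0.6538.
At expiry t=4: V(4,0)=15.3418, V(4,1)=10.7113, V(4,2)=4.6644, V(4,3)=0.0000, V(4,4)=0.0000
Node (3,0) S=17.8096: V=(p*·10.7113+(1−p*)·15.3418)/1.02=12.0727; Δ=(10.7113−15.3418)/(19.7687−15.1382)=-1.0000; B=V−Δ·S=29.8824
Node (3,1) S=23.2573: V=(p*·4.6644+(1−p*)·10.7113)/1.02=6.6251; Δ=(4.6644−10.7113)/(25.8156−19.7687)=-1.0000; B=V−Δ·S=29.8824
Node (3,2) S=30.3713: V=(p*·0.0000+(1−p*)·4.6644)/1.02=1.5829; Δ=(0.0000−4.6644)/(33.7121−25.8156)=-0.5907; B=V−Δ·S=19.5230
Node (3,3) S=39.6613: V=(p*·0.0000+(1−p*)·0.0000)/1.02=0.0000; Δ=(0.0000−0.0000)/(44.0240−33.7121)=0.0000; B=V−Δ·S=0.0000
Node (2,0) S=20.9525: V=(p*·6.6251+(1−p*)·12.0727)/1.02=8.3439; Δ=(6.6251−12.0727)/(23.2573−17.8096)=-1.0000; B=V−Δ·S=29.2964
Node (2,1) S=27.3615: V=(p*·1.5829+(1−p*)·6.6251)/1.02=3.2630; Δ=(1.5829−6.6251)/(30.3713−23.2573)=-0.7088; B=V−Δ·S=22.6558
Node (2,2) S=35.7309: V=(p*·0.0000+(1−p*)·1.5829)/1.02=0.5372; Δ=(0.0000−1.5829)/(39.6613−30.3713)=-0.1704; B=V−Δ·S=6.6255
Node (1,0) S=24.6500: V=(p*·3.2630+(1−p*)·8.3439)/1.02=4.9233; Δ=(3.2630−8.3439)/(27.3615−20.9525)=-0.7928; B=V−Δ·S=24.4652
Node (1,1) S=32.1900: V=(p*·0.5372+(1−p*)·3.2630)/1.02=1.4517; Δ=(0.5372−3.2630)/(35.7309−27.3615)=-0.3257; B=V−Δ·S=11.9357
Node (0,0) S=29.0000: V=(p*·1.4517+(1−p*)·4.9233)/1.02=2.6014; Δ=(1.4517−4.9233)/(32.1900−24.6500)=-0.4604; B=V−Δ·S=15.9538
Self-financing check: at every node Δ·S+B equals the discounted successor values.

(0,0): Delta=-0.4604 Bond=15.9538
(1,0): Delta=-0.7928 Bond=24.4652
(1,1): Delta=-0.3257 Bond=11.9357
(2,0): Delta=-1.0000 Bond=29.2964
(2,1): Delta=-0.7088 Bond=22.6558
(2,2): Delta=-0.1704 Bond=6.6255
(3,0): Delta=-1.0000 Bond=29.8824
(3,1): Delta=-1.0000 Bond=29.8824
(3,2): Delta=-0.5907 Bond=19.5230
(3,3): Delta=0.0000 Bond=0.0000
V0=2.6014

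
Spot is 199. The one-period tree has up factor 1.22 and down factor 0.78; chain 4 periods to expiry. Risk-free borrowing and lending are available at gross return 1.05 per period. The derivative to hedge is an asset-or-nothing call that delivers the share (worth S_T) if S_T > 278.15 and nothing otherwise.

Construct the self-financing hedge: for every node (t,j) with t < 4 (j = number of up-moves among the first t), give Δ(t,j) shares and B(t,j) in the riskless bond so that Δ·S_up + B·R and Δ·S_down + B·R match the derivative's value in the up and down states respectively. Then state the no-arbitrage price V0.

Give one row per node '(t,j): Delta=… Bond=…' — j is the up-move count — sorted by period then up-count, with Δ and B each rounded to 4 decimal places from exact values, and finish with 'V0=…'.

No-arbitrage ⇒ martingale measure with p* = (R−d)/(u−d) = 0.6136.
Payoff layer (t=4): V(4,0)=0.0000, V(4,1)=0.0000, V(4,2)=0.0000, V(4,3)=281.8559, V(4,4)=440.8516
  t=3,j=0: stock 94.4358 → up 115.2117 (V=0.0000), down 73.6600 (V=0.0000). Price 0.0000; hedge Δ=0.0000, bond B=0.0000.
  t=3,j=1: stock 147.7074 → up 180.2030 (V=0.0000), down 115.2117 (V=0.0000). Price 0.0000; hedge Δ=0.0000, bond B=0.0000.
  t=3,j=2: stock 231.0294 → up 281.8559 (V=281.8559), down 180.2030 (V=0.0000). Price 164.7210; hedge Δ=2.7727, bond B=-475.8607.
  t=3,j=3: stock 361.3538 → up 440.8516 (V=440.8516), down 281.8559 (V=281.8559). Price 361.3538; hedge Δ=1.0000, bond B=0.0000.
  t=2,j=0: stock 121.0716 → up 147.7074 (V=0.0000), down 94.4358 (V=0.0000). Price 0.0000; hedge Δ=0.0000, bond B=0.0000.
  t=2,j=1: stock 189.3684 → up 231.0294 (V=164.7210), down 147.7074 (V=0.0000). Price 96.2655; hedge Δ=1.9769, bond B=-278.1004.
  t=2,j=2: stock 296.1916 → up 361.3538 (V=361.3538), down 231.0294 (V=164.7210). Price 271.7924; hedge Δ=1.5088, bond B=-175.1002.
  t=1,j=0: stock 155.2200 → up 189.3684 (V=96.2655), down 121.0716 (V=0.0000). Price 56.2591; hedge Δ=1.4095, bond B=-162.5262.
  t=1,j=1: stock 242.7800 → up 296.1916 (V=271.7924), down 189.3684 (V=96.2655). Price 194.2621; hedge Δ=1.6432, bond B=-204.6626.
  t=0,j=0: stock 199.0000 → up 242.7800 (V=194.2621), down 155.2200 (V=56.2591). Price 134.2312; hedge Δ=1.5761, bond B=-179.4120.
The time-0 hedge costs 134.2312, which is the no-arbitrage price.

(0,0): Delta=1.5761 Bond=-179.4120
(1,0): Delta=1.4095 Bond=-162.5262
(1,1): Delta=1.6432 Bond=-204.6626
(2,0): Delta=0.0000 Bond=0.0000
(2,1): Delta=1.9769 Bond=-278.1004
(2,2): Delta=1.5088 Bond=-175.1002
(3,0): Delta=0.0000 Bond=0.0000
(3,1): Delta=0.0000 Bond=0.0000
(3,2): Delta=2.7727 Bond=-475.8607
(3,3): Delta=1.0000 Bond=0.0000
V0=134.2312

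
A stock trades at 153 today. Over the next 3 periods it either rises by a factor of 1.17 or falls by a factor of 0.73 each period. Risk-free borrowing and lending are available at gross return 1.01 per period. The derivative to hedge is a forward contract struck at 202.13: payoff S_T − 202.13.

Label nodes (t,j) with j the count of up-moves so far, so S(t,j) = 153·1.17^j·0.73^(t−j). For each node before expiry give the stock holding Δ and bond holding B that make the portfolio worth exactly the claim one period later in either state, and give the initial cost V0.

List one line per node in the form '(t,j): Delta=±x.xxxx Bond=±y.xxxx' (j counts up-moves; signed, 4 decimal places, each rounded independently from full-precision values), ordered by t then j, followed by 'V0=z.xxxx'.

(0,0): Delta=1.0000 Bond=-196.1854
(1,0): Delta=1.0000 Bond=-198.1472
(1,1): Delta=1.0000 Bond=-198.1472
(2,0): Delta=1.0000 Bond=-200.1287
(2,1): Delta=1.0000 Bond=-200.1287
(2,2): Delta=1.0000 Bond=-200.1287
V0=-43.1854

The replicating-portfolio and risk-neutral prices coincide; use p* = (1.01−0.73)/(1.17−0.73) = 0.6364 for the latter.
Terminal payoffs: V(3,0)=-142.6104, V(3,1)=-106.7356, V(3,2)=-49.2376, V(3,3)=42.9168
(2,0): S=81.5337. Δ = (V_up−V_dn)/(S_up−S_dn) = (-106.7356−-142.6104)/(95.3944−59.5196) = 1.0000. V = [p*·-106.7356 + (1−p*)·-142.6104]/1.01 = -118.5950. B = V − Δ·S = -200.1287.
(2,1): S=130.6773. Δ = (V_up−V_dn)/(S_up−S_dn) = (-49.2376−-106.7356)/(152.8924−95.3944) = 1.0000. V = [p*·-49.2376 + (1−p*)·-106.7356]/1.01 = -69.4514. B = V − Δ·S = -200.1287.
(2,2): S=209.4417. Δ = (V_up−V_dn)/(S_up−S_dn) = (42.9168−-49.2376)/(245.0468−152.8924) = 1.0000. V = [p*·42.9168 + (1−p*)·-49.2376]/1.01 = 9.3130. B = V − Δ·S = -200.1287.
(1,0): S=111.6900. Δ = (V_up−V_dn)/(S_up−S_dn) = (-69.4514−-118.5950)/(130.6773−81.5337) = 1.0000. V = [p*·-69.4514 + (1−p*)·-118.5950]/1.01 = -86.4572. B = V − Δ·S = -198.1472.
(1,1): S=179.0100. Δ = (V_up−V_dn)/(S_up−S_dn) = (9.3130−-69.4514)/(209.4417−130.6773) = 1.0000. V = [p*·9.3130 + (1−p*)·-69.4514]/1.01 = -19.1372. B = V − Δ·S = -198.1472.
(0,0): S=153.0000. Δ = (V_up−V_dn)/(S_up−S_dn) = (-19.1372−-86.4572)/(179.0100−111.6900) = 1.0000. V = [p*·-19.1372 + (1−p*)·-86.4572]/1.01 = -43.1854. B = V − Δ·S = -196.1854.
The time-0 hedge costs -43.1854, which is the no-arbitrage price.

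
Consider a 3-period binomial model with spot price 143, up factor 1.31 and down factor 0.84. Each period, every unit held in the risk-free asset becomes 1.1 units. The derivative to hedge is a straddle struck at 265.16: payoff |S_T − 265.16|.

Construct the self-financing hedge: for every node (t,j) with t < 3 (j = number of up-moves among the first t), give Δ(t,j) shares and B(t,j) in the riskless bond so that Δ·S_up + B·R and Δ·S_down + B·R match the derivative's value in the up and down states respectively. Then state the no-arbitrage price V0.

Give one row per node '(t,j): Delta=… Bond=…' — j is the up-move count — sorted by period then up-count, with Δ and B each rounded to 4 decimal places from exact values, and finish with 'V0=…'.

(0,0): Delta=-0.5762 Bond=152.9354
(1,0): Delta=-1.0000 Bond=219.1405
(1,1): Delta=-0.3567 Bond=127.1080
(2,0): Delta=-1.0000 Bond=241.0545
(2,1): Delta=-1.0000 Bond=241.0545
(2,2): Delta=-0.0235 Bond=58.0515
V0=70.5444

Risk-neutral probability p* = (R−d)/(u−d) = (1.1−0.84)/(1.31−0.84) = 0.5532.
Terminal payoffs: V(3,0)=180.4033, V(3,1)=132.9800, V(3,2)=59.0221, V(3,3)=56.3170
  t=2,j=0: stock 100.9008 → up 132.1800 (V=132.9800), down 84.7567 (V=180.4033). Price 140.1537; hedge Δ=-1.0000, bond B=241.0545.
  t=2,j=1: stock 157.3572 → up 206.1379 (V=59.0221), down 132.1800 (V=132.9800). Price 83.6973; hedge Δ=-1.0000, bond B=241.0545.
  t=2,j=2: stock 245.4023 → up 321.4770 (V=56.3170), down 206.1379 (V=59.0221). Price 52.2960; hedge Δ=-0.0235, bond B=58.0515.
  t=1,j=0: stock 120.1200 → up 157.3572 (V=83.6973), down 100.9008 (V=140.1537). Price 99.0205; hedge Δ=-1.0000, bond B=219.1405.
  t=1,j=1: stock 187.3300 → up 245.4023 (V=52.2960), down 157.3572 (V=83.6973). Price 60.2967; hedge Δ=-0.3567, bond B=127.1080.
  t=0,j=0: stock 143.0000 → up 187.3300 (V=60.2967), down 120.1200 (V=99.0205). Price 70.5444; hedge Δ=-0.5762, bond B=152.9354.
Self-financing check: at every node Δ·S+B equals the discounted successor values.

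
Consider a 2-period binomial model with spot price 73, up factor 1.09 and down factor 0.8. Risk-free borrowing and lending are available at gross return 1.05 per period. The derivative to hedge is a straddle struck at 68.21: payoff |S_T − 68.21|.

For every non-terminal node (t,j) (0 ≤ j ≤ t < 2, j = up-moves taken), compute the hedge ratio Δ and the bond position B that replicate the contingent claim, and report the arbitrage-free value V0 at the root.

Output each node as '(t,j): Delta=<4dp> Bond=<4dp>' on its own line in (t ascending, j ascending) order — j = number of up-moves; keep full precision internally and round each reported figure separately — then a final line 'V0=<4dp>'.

(0,0): Delta=0.4366 Bond=-18.0334
(1,0): Delta=-1.0000 Bond=64.9619
(1,1): Delta=0.6053 Bond=-32.3586
V0=13.8378

No-arbitrage ⇒ martingale measure with p* = (R−d)/(u−d) = 0.8621.
Payoff layer (t=2): V(2,0)=21.4900, V(2,1)=4.5540, V(2,2)=18.5213
Node (1,0) S=58.4000: V=(p*·4.5540+(1−p*)·21.4900)/1.05=6.5619; Δ=(4.5540−21.4900)/(63.6560−46.7200)=-1.0000; B=V−Δ·S=64.9619
Node (1,1) S=79.5700: V=(p*·18.5213+(1−p*)·4.5540)/1.05=15.8045; Δ=(18.5213−4.5540)/(86.7313−63.6560)=0.6053; B=V−Δ·S=-32.3586
Node (0,0) S=73.0000: V=(p*·15.8045+(1−p*)·6.5619)/1.05=13.8378; Δ=(15.8045−6.5619)/(79.5700−58.4000)=0.4366; B=V−Δ·S=-18.0334
The time-0 hedge costs 13.8378, which is the no-arbitrage price.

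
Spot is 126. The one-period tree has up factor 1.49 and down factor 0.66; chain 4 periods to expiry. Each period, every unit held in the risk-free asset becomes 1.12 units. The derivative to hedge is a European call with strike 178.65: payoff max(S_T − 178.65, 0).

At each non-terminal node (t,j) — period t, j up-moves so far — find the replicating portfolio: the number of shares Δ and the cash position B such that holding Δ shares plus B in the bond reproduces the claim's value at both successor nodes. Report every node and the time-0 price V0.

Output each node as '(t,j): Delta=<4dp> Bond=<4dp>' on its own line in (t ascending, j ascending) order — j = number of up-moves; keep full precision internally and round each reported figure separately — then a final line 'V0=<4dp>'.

Risk-neutral probability p* = (R−d)/(u−d) = (1.12−0.66)/(1.49−0.66) = 0.5542.
Terminal values V(4,·): V(4,0)=0.0000, V(4,1)=0.0000, V(4,2)=0.0000, V(4,3)=96.4390, V(4,4)=442.3843
  t=3,j=0: stock 36.2245 → up 53.9745 (V=0.0000), down 23.9082 (V=0.0000). Price 0.0000; hedge Δ=0.0000, bond B=0.0000.
  t=3,j=1: stock 81.7795 → up 121.8515 (V=0.0000), down 53.9745 (V=0.0000). Price 0.0000; hedge Δ=0.0000, bond B=0.0000.
  t=3,j=2: stock 184.6235 → up 275.0890 (V=96.4390), down 121.8515 (V=0.0000). Price 47.7216; hedge Δ=0.6293, bond B=-68.4701.
  t=3,j=3: stock 416.8016 → up 621.0343 (V=442.3843), down 275.0890 (V=96.4390). Price 257.2926; hedge Δ=1.0000, bond B=-159.5089.
  t=2,j=0: stock 54.8856 → up 81.7795 (V=0.0000), down 36.2245 (V=0.0000). Price 0.0000; hedge Δ=0.0000, bond B=0.0000.
  t=2,j=1: stock 123.9084 → up 184.6235 (V=47.7216), down 81.7795 (V=0.0000). Price 23.6144; hedge Δ=0.4640, bond B=-33.8815.
  t=2,j=2: stock 279.7326 → up 416.8016 (V=257.2926), down 184.6235 (V=47.7216). Price 146.3120; hedge Δ=0.9026, bond B=-106.1833.
  t=1,j=0: stock 83.1600 → up 123.9084 (V=23.6144), down 54.8856 (V=0.0000). Price 11.6853; hedge Δ=0.3421, bond B=-16.7658.
  t=1,j=1: stock 187.7400 → up 279.7326 (V=146.3120), down 123.9084 (V=23.6144). Price 81.7995; hedge Δ=0.7874, bond B=-66.0289.
  t=0,j=0: stock 126.0000 → up 187.7400 (V=81.7995), down 83.1600 (V=11.6853). Price 45.1283; hedge Δ=0.6704, bond B=-39.3467.
Each (Δ,B) replicates both successor values, so the strategy is self-financing and V0 is arbitrage-free.

(0,0): Delta=0.6704 Bond=-39.3467
(1,0): Delta=0.3421 Bond=-16.7658
(1,1): Delta=0.7874 Bond=-66.0289
(2,0): Delta=0.0000 Bond=0.0000
(2,1): Delta=0.4640 Bond=-33.8815
(2,2): Delta=0.9026 Bond=-106.1833
(3,0): Delta=0.0000 Bond=0.0000
(3,1): Delta=0.0000 Bond=0.0000
(3,2): Delta=0.6293 Bond=-68.4701
(3,3): Delta=1.0000 Bond=-159.5089
V0=45.1283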